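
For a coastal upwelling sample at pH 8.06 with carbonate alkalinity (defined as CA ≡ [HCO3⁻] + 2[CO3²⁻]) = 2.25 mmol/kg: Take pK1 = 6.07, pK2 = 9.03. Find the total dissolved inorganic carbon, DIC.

DIC = 2.07 mmol/kg

CA = [HCO3⁻] + 2[CO3²⁻] = (α₁ + 2α₂)·DIC
At pH 8.06: [H⁺]/K1 = 10^-1.99 = 0.010233, K2/[H⁺] = 10^-0.97 = 0.10715
α₁ = 1/(1 + 0.010233 + 0.10715) = 1/1.1174 = 0.8949; α₂ = α₁·K2/[H⁺] = 0.09590
α₁ + 2α₂ = 1.0867
DIC = CA / (α₁ + 2α₂) = 2.25 / 1.0867 = 2.07 mmol/kg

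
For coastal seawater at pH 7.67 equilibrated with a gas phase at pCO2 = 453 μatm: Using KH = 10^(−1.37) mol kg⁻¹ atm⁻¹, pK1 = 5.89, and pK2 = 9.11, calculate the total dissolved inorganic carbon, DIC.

DIC = 1.23 mmol/kg

[CO2*] = KH · pCO2 = 10^(−1.37) × 453×10^-6 = 1.932×10^-5 mol/kg
α₀ = 1/(1 + K1/[H⁺] + K1K2/[H⁺]²) = 1/(1 + 10^+1.78 + 10^+0.34) = 0.01576
DIC = [CO2*]/α₀ = 1.932×10^-5 / 0.01576 = 1.23 mmol/kg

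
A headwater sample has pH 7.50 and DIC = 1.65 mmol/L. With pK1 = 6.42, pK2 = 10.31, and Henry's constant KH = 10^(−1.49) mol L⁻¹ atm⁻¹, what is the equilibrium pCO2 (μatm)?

α₀ = 1 / (1 + K1/[H⁺] + K1K2/[H⁺]²) = 1 / (1 + 10^+1.08 + 10^-1.73)
   = 1 / (1 + 12.023 + 0.018621) = 1/13.041 = 0.07668
[CO2*] = α₀ × DIC = 0.07668 × 1.65 = 0.1265 mmol/L
pCO2 = [CO2*]/KH = 1.265×10^-4 / 3.236×10^-2 = 3910 μatm

pCO2 = 3910 μatm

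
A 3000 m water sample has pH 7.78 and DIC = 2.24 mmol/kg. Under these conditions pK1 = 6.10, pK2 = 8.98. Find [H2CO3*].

[CO2*] = 0.0432 mmol/kg

α₀ = 1 / (1 + K1/[H⁺] + K1K2/[H⁺]²) = 1 / (1 + 10^+1.68 + 10^+0.48)
   = 1 / (1 + 47.863 + 3.0200) = 1/51.883 = 0.01927
[CO2*] = α₀ × DIC = 0.01927 × 2.24 = 0.0432 mmol/kg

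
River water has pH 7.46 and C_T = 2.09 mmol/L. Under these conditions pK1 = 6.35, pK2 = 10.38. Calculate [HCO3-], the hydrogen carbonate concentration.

[HCO3⁻] = 1.94 mmol/L

α₁ = 1 / (1 + [H⁺]/K1 + K2/[H⁺]) = 1 / (1 + 10^-1.11 + 10^-2.92)
   = 1 / (1 + 0.077625 + 0.0012023) = 1/1.0788 = 0.9269
[HCO3⁻] = α₁ × DIC = 0.9269 × 2.09 = 1.94 mmol/L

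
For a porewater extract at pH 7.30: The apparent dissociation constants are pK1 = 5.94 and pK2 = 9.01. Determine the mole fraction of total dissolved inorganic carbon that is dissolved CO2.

α₀ = 0.0411

α₀ = 1 / (1 + K1/[H⁺] + K1K2/[H⁺]²) = 1 / (1 + 10^+1.36 + 10^-0.35)
   = 1 / (1 + 22.909 + 0.44668) = 1/24.355 = 0.04106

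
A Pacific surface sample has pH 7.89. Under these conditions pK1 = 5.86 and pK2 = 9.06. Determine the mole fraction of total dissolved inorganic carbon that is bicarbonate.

α₁ = 0.929

α₁ = 1 / (1 + [H⁺]/K1 + K2/[H⁺]) = 1 / (1 + 10^-2.03 + 10^-1.17)
   = 1 / (1 + 0.0093325 + 0.067608) = 1/1.0769 = 0.9286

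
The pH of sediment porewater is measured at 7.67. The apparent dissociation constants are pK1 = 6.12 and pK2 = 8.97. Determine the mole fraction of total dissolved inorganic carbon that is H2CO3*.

α₀ = 1 / (1 + K1/[H⁺] + K1K2/[H⁺]²) = 1 / (1 + 10^+1.55 + 10^+0.25)
   = 1 / (1 + 35.481 + 1.7783) = 1/38.260 = 0.02614

α₀ = 0.0261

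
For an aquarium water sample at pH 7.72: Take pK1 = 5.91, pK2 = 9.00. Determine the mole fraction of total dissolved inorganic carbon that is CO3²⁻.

α₂ = 0.0491

α₂ = 1 / (1 + [H⁺]/K2 + [H⁺]²/(K1K2)) = 1 / (1 + 10^+1.28 + 10^-0.53)
   = 1 / (1 + 19.055 + 0.29512) = 1/20.350 = 0.04914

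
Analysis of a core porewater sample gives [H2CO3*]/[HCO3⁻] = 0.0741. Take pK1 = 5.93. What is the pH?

From K1 = [H⁺][HCO3⁻]/[H2CO3*]:  pH = pK1 − log₁₀([H2CO3*]/[HCO3⁻])
log₁₀(0.0741) = -1.130
pH = 5.93 − (-1.130) = 7.06

pH = 7.06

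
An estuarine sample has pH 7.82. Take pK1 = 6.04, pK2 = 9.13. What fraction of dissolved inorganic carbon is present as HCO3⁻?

α₁ = 1 / (1 + [H⁺]/K1 + K2/[H⁺]) = 1 / (1 + 10^-1.78 + 10^-1.31)
   = 1 / (1 + 0.016596 + 0.048978) = 1/1.0656 = 0.9385

α₁ = 0.938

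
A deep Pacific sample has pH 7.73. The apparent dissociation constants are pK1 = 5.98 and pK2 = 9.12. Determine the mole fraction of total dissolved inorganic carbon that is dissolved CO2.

α₀ = 0.0168

α₀ = 1 / (1 + K1/[H⁺] + K1K2/[H⁺]²) = 1 / (1 + 10^+1.75 + 10^+0.36)
   = 1 / (1 + 56.234 + 2.2909) = 1/59.525 = 0.01680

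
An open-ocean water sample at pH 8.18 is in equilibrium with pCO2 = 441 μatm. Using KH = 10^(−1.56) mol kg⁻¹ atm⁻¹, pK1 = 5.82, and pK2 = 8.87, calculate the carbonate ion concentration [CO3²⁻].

[CO2*] = KH · pCO2 = 10^(−1.56) × 441×10^-6 = 1.215×10^-5 mol/kg
α₀ = 1/(1 + K1/[H⁺] + K1K2/[H⁺]²) = 1/(1 + 10^+2.36 + 10^+1.67) = 0.003612
DIC = [CO2*]/α₀ = 1.215×10^-5 / 0.003612 = 3.363 mmol/kg
[CO3²⁻] = α₂·DIC; α₂ = 0.1689, so [CO3²⁻] = 0.1689 × 3.363 = 0.568 mmol/kg

[CO3²⁻] = 0.568 mmol/kg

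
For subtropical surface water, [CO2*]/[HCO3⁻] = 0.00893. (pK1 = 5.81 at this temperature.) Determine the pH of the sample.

From K1 = [H⁺][HCO3⁻]/[CO2*]:  pH = pK1 − log₁₀([CO2*]/[HCO3⁻])
log₁₀(0.00893) = -2.049
pH = 5.81 − (-2.049) = 7.86

pH = 7.86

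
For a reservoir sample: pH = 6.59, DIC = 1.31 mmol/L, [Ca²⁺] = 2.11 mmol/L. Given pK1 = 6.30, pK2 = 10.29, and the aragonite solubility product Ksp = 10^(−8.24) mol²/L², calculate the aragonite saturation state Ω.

Ω = 0.0633

α₂ = 1 / (1 + [H⁺]/K2 + [H⁺]²/(K1K2)) = 1 / (1 + 10^+3.70 + 10^+3.41)
   = 1 / (1 + 5011.9 + 2570.4) = 1/7583.3 = 0.0001319
[CO3²⁻] = α₂ × DIC = 0.0001319 × 1.31 = 0.0001727 mmol/L = 0.1727 μmol/L
Ksp = 10^(−8.24) = 5.754×10^-9
Ω = [Ca²⁺][CO3²⁻]/Ksp = (2.11×10^-3)(1.727×10^-7) / 5.754×10^-9 = 0.0633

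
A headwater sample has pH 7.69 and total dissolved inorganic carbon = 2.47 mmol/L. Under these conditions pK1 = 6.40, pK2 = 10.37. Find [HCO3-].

α₁ = 1 / (1 + [H⁺]/K1 + K2/[H⁺]) = 1 / (1 + 10^-1.29 + 10^-2.68)
   = 1 / (1 + 0.051286 + 0.0020893) = 1/1.0534 = 0.9493
[HCO3⁻] = α₁ × DIC = 0.9493 × 2.47 = 2.34 mmol/L

[HCO3⁻] = 2.34 mmol/L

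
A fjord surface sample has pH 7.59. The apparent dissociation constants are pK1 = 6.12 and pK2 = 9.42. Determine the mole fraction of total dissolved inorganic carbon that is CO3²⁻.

α₂ = 0.0141

α₂ = 1 / (1 + [H⁺]/K2 + [H⁺]²/(K1K2)) = 1 / (1 + 10^+1.83 + 10^+0.36)
   = 1 / (1 + 67.608 + 2.2909) = 1/70.899 = 0.01410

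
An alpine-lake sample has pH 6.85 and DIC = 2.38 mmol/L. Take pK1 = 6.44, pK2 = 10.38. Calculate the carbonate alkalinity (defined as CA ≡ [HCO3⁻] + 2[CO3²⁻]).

CA = 1.71 mmol/L

CA = [HCO3⁻] + 2[CO3²⁻] = (α₁ + 2α₂)·DIC
At pH 6.85: [H⁺]/K1 = 10^-0.41 = 0.38905, K2/[H⁺] = 10^-3.53 = 0.00029512
α₁ = 1/(1 + 0.38905 + 0.00029512) = 1/1.3893 = 0.7198; α₂ = α₁·K2/[H⁺] = 0.0002124
α₁ + 2α₂ = 0.7202
CA = 0.7202 × 2.38 = 1.71 mmol/L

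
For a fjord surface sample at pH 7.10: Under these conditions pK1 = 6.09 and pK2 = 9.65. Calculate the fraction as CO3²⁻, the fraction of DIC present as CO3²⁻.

α₂ = 1 / (1 + [H⁺]/K2 + [H⁺]²/(K1K2)) = 1 / (1 + 10^+2.55 + 10^+1.54)
   = 1 / (1 + 354.81 + 34.674) = 1/390.49 = 0.002561

α₂ = 0.00256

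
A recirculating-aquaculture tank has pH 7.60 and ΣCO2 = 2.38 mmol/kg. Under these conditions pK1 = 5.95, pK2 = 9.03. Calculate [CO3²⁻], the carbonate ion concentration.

[CO3²⁻] = 0.0835 mmol/kg

α₂ = 1 / (1 + [H⁺]/K2 + [H⁺]²/(K1K2)) = 1 / (1 + 10^+1.43 + 10^-0.22)
   = 1 / (1 + 26.915 + 0.60256) = 1/28.518 = 0.03507
[CO3²⁻] = α₂ × DIC = 0.03507 × 2.38 = 0.0835 mmol/kg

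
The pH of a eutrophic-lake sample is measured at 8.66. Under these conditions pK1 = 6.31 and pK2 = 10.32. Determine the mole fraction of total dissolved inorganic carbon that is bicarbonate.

α₁ = 0.974

α₁ = 1 / (1 + [H⁺]/K1 + K2/[H⁺]) = 1 / (1 + 10^-2.35 + 10^-1.66)
   = 1 / (1 + 0.0044668 + 0.021878) = 1/1.0263 = 0.9743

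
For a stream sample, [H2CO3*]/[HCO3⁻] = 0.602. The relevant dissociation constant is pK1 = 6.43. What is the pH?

pH = 6.65

From K1 = [H⁺][HCO3⁻]/[H2CO3*]:  pH = pK1 − log₁₀([H2CO3*]/[HCO3⁻])
log₁₀(0.602) = -0.220
pH = 6.43 − (-0.220) = 6.65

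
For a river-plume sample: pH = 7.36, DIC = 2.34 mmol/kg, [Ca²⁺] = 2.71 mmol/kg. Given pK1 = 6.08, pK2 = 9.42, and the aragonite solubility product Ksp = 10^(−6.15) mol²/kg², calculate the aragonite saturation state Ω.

Ω = 0.0735

α₂ = 1 / (1 + [H⁺]/K2 + [H⁺]²/(K1K2)) = 1 / (1 + 10^+2.06 + 10^+0.78)
   = 1 / (1 + 114.82 + 6.0256) = 1/121.84 = 0.008207
[CO3²⁻] = α₂ × DIC = 0.008207 × 2.34 = 0.01921 mmol/kg = 19.21 μmol/kg
Ksp = 10^(−6.15) = 7.079×10^-7
Ω = [Ca²⁺][CO3²⁻]/Ksp = (2.71×10^-3)(1.921×10^-5) / 7.079×10^-7 = 0.0735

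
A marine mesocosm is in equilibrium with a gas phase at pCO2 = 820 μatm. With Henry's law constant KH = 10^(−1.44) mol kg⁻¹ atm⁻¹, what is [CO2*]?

KH = 10^(−1.44) = 3.631×10^-2 mol kg⁻¹ atm⁻¹
[CO2*] = KH · pCO2 = 3.631×10^-2 × 820×10^-6 atm = 2.98×10^-5 mol/kg

[CO2*] = 29.8 μmol/kg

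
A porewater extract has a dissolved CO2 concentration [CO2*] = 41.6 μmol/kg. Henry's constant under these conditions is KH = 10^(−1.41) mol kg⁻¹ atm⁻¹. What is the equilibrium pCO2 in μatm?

pCO2 = 1070 μatm

KH = 10^(−1.41) = 3.890×10^-2 mol kg⁻¹ atm⁻¹
pCO2 = [CO2*]/KH = 41.6×10^-6 / 3.890×10^-2 = 1.07×10^-3 atm = 1070 μatm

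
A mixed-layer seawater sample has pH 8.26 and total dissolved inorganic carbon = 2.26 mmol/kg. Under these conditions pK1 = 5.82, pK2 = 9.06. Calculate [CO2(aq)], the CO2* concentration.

[CO2*] = 7.06 μmol/kg

α₀ = 1 / (1 + K1/[H⁺] + K1K2/[H⁺]²) = 1 / (1 + 10^+2.44 + 10^+1.64)
   = 1 / (1 + 275.42 + 43.652) = 1/320.07 = 0.003124
[CO2*] = α₀ × DIC = 0.003124 × 2.26 = 0.00706 mmol/kg = 7.06 μmol/kg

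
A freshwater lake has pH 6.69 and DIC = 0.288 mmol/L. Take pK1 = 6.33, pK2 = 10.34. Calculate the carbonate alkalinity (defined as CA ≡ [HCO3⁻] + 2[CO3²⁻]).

CA = [HCO3⁻] + 2[CO3²⁻] = (α₁ + 2α₂)·DIC
At pH 6.69: [H⁺]/K1 = 10^-0.36 = 0.43652, K2/[H⁺] = 10^-3.65 = 0.00022387
α₁ = 1/(1 + 0.43652 + 0.00022387) = 1/1.4367 = 0.6960; α₂ = α₁·K2/[H⁺] = 0.0001558
α₁ + 2α₂ = 0.6963
CA = 0.6963 × 0.288 = 0.201 mmol/L

CA = 0.201 mmol/L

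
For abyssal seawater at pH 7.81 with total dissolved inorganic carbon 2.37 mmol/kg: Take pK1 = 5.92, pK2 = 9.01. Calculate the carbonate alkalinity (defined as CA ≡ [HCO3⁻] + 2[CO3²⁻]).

CA = [HCO3⁻] + 2[CO3²⁻] = (α₁ + 2α₂)·DIC
At pH 7.81: [H⁺]/K1 = 10^-1.89 = 0.012882, K2/[H⁺] = 10^-1.20 = 0.063096
α₁ = 1/(1 + 0.012882 + 0.063096) = 1/1.0760 = 0.9294; α₂ = α₁·K2/[H⁺] = 0.05864
α₁ + 2α₂ = 1.0467
CA = 1.0467 × 2.37 = 2.48 mmol/kg

CA = 2.48 mmol/kg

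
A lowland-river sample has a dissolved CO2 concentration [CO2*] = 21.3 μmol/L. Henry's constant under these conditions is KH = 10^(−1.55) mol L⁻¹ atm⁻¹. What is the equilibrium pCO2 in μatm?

KH = 10^(−1.55) = 2.818×10^-2 mol L⁻¹ atm⁻¹
pCO2 = [CO2*]/KH = 21.3×10^-6 / 2.818×10^-2 = 7.56×10^-4 atm = 756 μatm

pCO2 = 756 μatm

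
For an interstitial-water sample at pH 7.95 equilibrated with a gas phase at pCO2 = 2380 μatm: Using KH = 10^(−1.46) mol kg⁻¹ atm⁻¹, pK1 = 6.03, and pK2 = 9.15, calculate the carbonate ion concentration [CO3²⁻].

[CO3²⁻] = 0.433 mmol/kg

[CO2*] = KH · pCO2 = 10^(−1.46) × 2380×10^-6 = 8.252×10^-5 mol/kg
α₀ = 1/(1 + K1/[H⁺] + K1K2/[H⁺]²) = 1/(1 + 10^+1.92 + 10^+0.72) = 0.01118
DIC = [CO2*]/α₀ = 8.252×10^-5 / 0.01118 = 7.380 mmol/kg
[CO3²⁻] = α₂·DIC; α₂ = 0.05869, so [CO3²⁻] = 0.05869 × 7.380 = 0.433 mmol/kg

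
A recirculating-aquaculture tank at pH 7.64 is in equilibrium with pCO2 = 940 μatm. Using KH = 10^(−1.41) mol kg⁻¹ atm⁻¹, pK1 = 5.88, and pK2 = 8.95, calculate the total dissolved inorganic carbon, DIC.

[CO2*] = KH · pCO2 = 10^(−1.41) × 940×10^-6 = 3.657×10^-5 mol/kg
α₀ = 1/(1 + K1/[H⁺] + K1K2/[H⁺]²) = 1/(1 + 10^+1.76 + 10^+0.45) = 0.01630
DIC = [CO2*]/α₀ = 3.657×10^-5 / 0.01630 = 2.24 mmol/kg

DIC = 2.24 mmol/kg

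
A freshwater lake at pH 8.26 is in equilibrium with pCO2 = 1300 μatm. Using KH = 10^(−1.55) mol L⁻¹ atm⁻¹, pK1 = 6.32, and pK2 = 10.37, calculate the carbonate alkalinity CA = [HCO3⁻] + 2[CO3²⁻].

CA = 3.24 mmol/L

[CO2*] = KH · pCO2 = 10^(−1.55) × 1300×10^-6 = 3.664×10^-5 mol/L
α₀ = 1/(1 + K1/[H⁺] + K1K2/[H⁺]²) = 1/(1 + 10^+1.94 + 10^-0.17) = 0.01126
DIC = [CO2*]/α₀ = 3.664×10^-5 / 0.01126 = 3.253 mmol/L
CA = (α₁ + 2α₂)·DIC = (0.9811 + 2×0.007616) × 3.253 = 3.24 mmol/L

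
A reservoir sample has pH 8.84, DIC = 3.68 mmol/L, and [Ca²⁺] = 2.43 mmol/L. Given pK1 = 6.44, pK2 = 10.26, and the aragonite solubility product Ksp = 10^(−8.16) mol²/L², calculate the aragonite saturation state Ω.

Ω = 47.2

α₂ = 1 / (1 + [H⁺]/K2 + [H⁺]²/(K1K2)) = 1 / (1 + 10^+1.42 + 10^-0.98)
   = 1 / (1 + 26.303 + 0.10471) = 1/27.407 = 0.03649
[CO3²⁻] = α₂ × DIC = 0.03649 × 3.68 = 0.1343 mmol/L
Ksp = 10^(−8.16) = 6.918×10^-9
Ω = [Ca²⁺][CO3²⁻]/Ksp = (2.43×10^-3)(1.343×10^-4) / 6.918×10^-9 = 47.2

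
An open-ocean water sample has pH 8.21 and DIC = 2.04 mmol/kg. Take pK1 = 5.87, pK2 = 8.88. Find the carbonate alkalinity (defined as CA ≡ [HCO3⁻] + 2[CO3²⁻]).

CA = 2.39 mmol/kg

CA = [HCO3⁻] + 2[CO3²⁻] = (α₁ + 2α₂)·DIC
At pH 8.21: [H⁺]/K1 = 10^-2.34 = 0.0045709, K2/[H⁺] = 10^-0.67 = 0.21380
α₁ = 1/(1 + 0.0045709 + 0.21380) = 1/1.2184 = 0.8208; α₂ = α₁·K2/[H⁺] = 0.1755
α₁ + 2α₂ = 1.1717
CA = 1.1717 × 2.04 = 2.39 mmol/kg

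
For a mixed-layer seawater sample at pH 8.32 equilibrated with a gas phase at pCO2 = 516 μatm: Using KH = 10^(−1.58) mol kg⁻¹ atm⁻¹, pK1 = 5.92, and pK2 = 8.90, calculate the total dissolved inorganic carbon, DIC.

[CO2*] = KH · pCO2 = 10^(−1.58) × 516×10^-6 = 1.357×10^-5 mol/kg
α₀ = 1/(1 + K1/[H⁺] + K1K2/[H⁺]²) = 1/(1 + 10^+2.40 + 10^+1.82) = 0.003142
DIC = [CO2*]/α₀ = 1.357×10^-5 / 0.003142 = 4.32 mmol/kg

DIC = 4.32 mmol/kg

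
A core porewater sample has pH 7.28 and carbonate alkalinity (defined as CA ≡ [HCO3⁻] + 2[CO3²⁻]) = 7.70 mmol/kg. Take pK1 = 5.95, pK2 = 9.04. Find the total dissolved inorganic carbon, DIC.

CA = [HCO3⁻] + 2[CO3²⁻] = (α₁ + 2α₂)·DIC
At pH 7.28: [H⁺]/K1 = 10^-1.33 = 0.046774, K2/[H⁺] = 10^-1.76 = 0.017378
α₁ = 1/(1 + 0.046774 + 0.017378) = 1/1.0642 = 0.9397; α₂ = α₁·K2/[H⁺] = 0.01633
α₁ + 2α₂ = 0.9724
DIC = CA / (α₁ + 2α₂) = 7.70 / 0.9724 = 7.92 mmol/kg

DIC = 7.92 mmol/kg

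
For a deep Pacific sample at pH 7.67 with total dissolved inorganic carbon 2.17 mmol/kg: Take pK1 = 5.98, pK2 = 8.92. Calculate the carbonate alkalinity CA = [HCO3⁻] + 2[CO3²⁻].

CA = 2.24 mmol/kg

CA = [HCO3⁻] + 2[CO3²⁻] = (α₁ + 2α₂)·DIC
At pH 7.67: [H⁺]/K1 = 10^-1.69 = 0.020417, K2/[H⁺] = 10^-1.25 = 0.056234
α₁ = 1/(1 + 0.020417 + 0.056234) = 1/1.0767 = 0.9288; α₂ = α₁·K2/[H⁺] = 0.05223
α₁ + 2α₂ = 1.0333
CA = 1.0333 × 2.17 = 2.24 mmol/kg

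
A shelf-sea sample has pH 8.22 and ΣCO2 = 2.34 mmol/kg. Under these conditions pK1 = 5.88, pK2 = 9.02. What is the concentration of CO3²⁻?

[CO3²⁻] = 0.319 mmol/kg

α₂ = 1 / (1 + [H⁺]/K2 + [H⁺]²/(K1K2)) = 1 / (1 + 10^+0.80 + 10^-1.54)
   = 1 / (1 + 6.3096 + 0.028840) = 1/7.3384 = 0.1363
[CO3²⁻] = α₂ × DIC = 0.1363 × 2.34 = 0.319 mmol/kg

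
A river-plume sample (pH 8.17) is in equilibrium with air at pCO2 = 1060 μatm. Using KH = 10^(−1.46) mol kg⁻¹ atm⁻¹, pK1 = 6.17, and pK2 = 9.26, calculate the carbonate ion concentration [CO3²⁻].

[CO2*] = KH · pCO2 = 10^(−1.46) × 1060×10^-6 = 3.675×10^-5 mol/kg
α₀ = 1/(1 + K1/[H⁺] + K1K2/[H⁺]²) = 1/(1 + 10^+2.00 + 10^+0.91) = 0.009164
DIC = [CO2*]/α₀ = 3.675×10^-5 / 0.009164 = 4.011 mmol/kg
[CO3²⁻] = α₂·DIC; α₂ = 0.07448, so [CO3²⁻] = 0.07448 × 4.011 = 0.299 mmol/kg

[CO3²⁻] = 0.299 mmol/kg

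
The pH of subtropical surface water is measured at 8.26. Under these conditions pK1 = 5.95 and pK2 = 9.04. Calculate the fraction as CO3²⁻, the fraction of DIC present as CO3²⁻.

α₂ = 0.142

α₂ = 1 / (1 + [H⁺]/K2 + [H⁺]²/(K1K2)) = 1 / (1 + 10^+0.78 + 10^-1.53)
   = 1 / (1 + 6.0256 + 0.029512) = 1/7.0551 = 0.1417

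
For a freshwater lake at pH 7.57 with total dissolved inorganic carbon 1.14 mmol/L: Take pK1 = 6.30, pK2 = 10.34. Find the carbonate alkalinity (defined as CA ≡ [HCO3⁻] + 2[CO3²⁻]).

CA = [HCO3⁻] + 2[CO3²⁻] = (α₁ + 2α₂)·DIC
At pH 7.57: [H⁺]/K1 = 10^-1.27 = 0.053703, K2/[H⁺] = 10^-2.77 = 0.0016982
α₁ = 1/(1 + 0.053703 + 0.0016982) = 1/1.0554 = 0.9475; α₂ = α₁·K2/[H⁺] = 0.001609
α₁ + 2α₂ = 0.9507
CA = 0.9507 × 1.14 = 1.08 mmol/L

CA = 1.08 mmol/L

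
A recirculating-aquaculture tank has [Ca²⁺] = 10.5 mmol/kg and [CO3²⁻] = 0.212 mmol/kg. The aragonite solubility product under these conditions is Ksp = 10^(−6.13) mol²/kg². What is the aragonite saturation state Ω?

Ω = 3.00

Ksp = 10^(−6.13) = 7.413×10^-7
Ω = [Ca²⁺][CO3²⁻]/Ksp = (10.5×10^-3)(0.212×10^-3) / 7.413×10^-7 = 3.00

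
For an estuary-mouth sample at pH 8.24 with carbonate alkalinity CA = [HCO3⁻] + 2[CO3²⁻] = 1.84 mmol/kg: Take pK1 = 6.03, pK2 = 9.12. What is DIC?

DIC = 1.66 mmol/kg

CA = [HCO3⁻] + 2[CO3²⁻] = (α₁ + 2α₂)·DIC
At pH 8.24: [H⁺]/K1 = 10^-2.21 = 0.0061660, K2/[H⁺] = 10^-0.88 = 0.13183
α₁ = 1/(1 + 0.0061660 + 0.13183) = 1/1.1380 = 0.8787; α₂ = α₁·K2/[H⁺] = 0.1158
α₁ + 2α₂ = 1.1104
DIC = CA / (α₁ + 2α₂) = 1.84 / 1.1104 = 1.66 mmol/kg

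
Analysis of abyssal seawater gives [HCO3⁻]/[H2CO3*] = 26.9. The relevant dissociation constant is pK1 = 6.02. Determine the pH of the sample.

From K1 = [H⁺][HCO3⁻]/[H2CO3*]:  pH = pK1 + log₁₀([HCO3⁻]/[H2CO3*])
log₁₀(26.9) = +1.430
pH = 6.02 + (+1.430) = 7.45

pH = 7.45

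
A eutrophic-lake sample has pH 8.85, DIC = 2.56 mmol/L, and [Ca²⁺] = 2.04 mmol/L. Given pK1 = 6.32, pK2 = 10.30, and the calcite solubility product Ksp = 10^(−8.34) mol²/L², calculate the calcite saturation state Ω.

α₂ = 1 / (1 + [H⁺]/K2 + [H⁺]²/(K1K2)) = 1 / (1 + 10^+1.45 + 10^-1.08)
   = 1 / (1 + 28.184 + 0.083176) = 1/29.267 = 0.03417
[CO3²⁻] = α₂ × DIC = 0.03417 × 2.56 = 0.08747 mmol/L
Ksp = 10^(−8.34) = 4.571×10^-9
Ω = [Ca²⁺][CO3²⁻]/Ksp = (2.04×10^-3)(8.747×10^-5) / 4.571×10^-9 = 39.0

Ω = 39.0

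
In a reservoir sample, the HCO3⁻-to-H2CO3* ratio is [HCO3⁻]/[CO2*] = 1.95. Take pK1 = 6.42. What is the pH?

pH = 6.71

From K1 = [H⁺][HCO3⁻]/[CO2*]:  pH = pK1 + log₁₀([HCO3⁻]/[CO2*])
log₁₀(1.95) = +0.290
pH = 6.42 + (+0.290) = 6.71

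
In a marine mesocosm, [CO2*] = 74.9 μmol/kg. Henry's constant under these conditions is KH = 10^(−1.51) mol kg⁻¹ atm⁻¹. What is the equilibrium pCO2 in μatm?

KH = 10^(−1.51) = 3.090×10^-2 mol kg⁻¹ atm⁻¹
pCO2 = [CO2*]/KH = 74.9×10^-6 / 3.090×10^-2 = 2.42×10^-3 atm = 2420 μatm

pCO2 = 2420 μatm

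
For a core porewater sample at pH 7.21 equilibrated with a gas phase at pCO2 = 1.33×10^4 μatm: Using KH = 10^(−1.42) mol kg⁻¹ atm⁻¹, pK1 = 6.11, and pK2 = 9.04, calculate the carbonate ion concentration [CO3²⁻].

[CO2*] = KH · pCO2 = 10^(−1.42) × 1.33×10^4×10^-6 = 5.057×10^-4 mol/kg
α₀ = 1/(1 + K1/[H⁺] + K1K2/[H⁺]²) = 1/(1 + 10^+1.10 + 10^-0.73) = 0.07259
DIC = [CO2*]/α₀ = 5.057×10^-4 / 0.07259 = 6.966 mmol/kg
[CO3²⁻] = α₂·DIC; α₂ = 0.01352, so [CO3²⁻] = 0.01352 × 6.966 = 0.0942 mmol/kg

[CO3²⁻] = 0.0942 mmol/kg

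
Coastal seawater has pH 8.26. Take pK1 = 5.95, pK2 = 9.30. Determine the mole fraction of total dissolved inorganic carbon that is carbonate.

α₂ = 0.0832

α₂ = 1 / (1 + [H⁺]/K2 + [H⁺]²/(K1K2)) = 1 / (1 + 10^+1.04 + 10^-1.27)
   = 1 / (1 + 10.965 + 0.053703) = 1/12.018 = 0.08321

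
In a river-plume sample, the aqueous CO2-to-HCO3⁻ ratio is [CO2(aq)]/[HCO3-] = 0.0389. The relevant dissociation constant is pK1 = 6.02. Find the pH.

pH = 7.43

From K1 = [H⁺][HCO3-]/[CO2(aq)]:  pH = pK1 − log₁₀([CO2(aq)]/[HCO3-])
log₁₀(0.0389) = -1.410
pH = 6.02 − (-1.410) = 7.43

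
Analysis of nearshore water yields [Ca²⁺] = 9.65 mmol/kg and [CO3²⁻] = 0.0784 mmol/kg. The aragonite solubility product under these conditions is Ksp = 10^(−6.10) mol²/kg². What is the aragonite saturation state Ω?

Ksp = 10^(−6.10) = 7.943×10^-7
Ω = [Ca²⁺][CO3²⁻]/Ksp = (9.65×10^-3)(0.0784×10^-3) / 7.943×10^-7 = 0.952

Ω = 0.952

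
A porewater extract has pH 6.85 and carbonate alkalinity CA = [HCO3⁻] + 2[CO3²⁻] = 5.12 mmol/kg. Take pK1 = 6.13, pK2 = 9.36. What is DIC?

DIC = 6.07 mmol/kg

CA = [HCO3⁻] + 2[CO3²⁻] = (α₁ + 2α₂)·DIC
At pH 6.85: [H⁺]/K1 = 10^-0.72 = 0.19055, K2/[H⁺] = 10^-2.51 = 0.0030903
α₁ = 1/(1 + 0.19055 + 0.0030903) = 1/1.1936 = 0.8378; α₂ = α₁·K2/[H⁺] = 0.002589
α₁ + 2α₂ = 0.8430
DIC = CA / (α₁ + 2α₂) = 5.12 / 0.8430 = 6.07 mmol/kg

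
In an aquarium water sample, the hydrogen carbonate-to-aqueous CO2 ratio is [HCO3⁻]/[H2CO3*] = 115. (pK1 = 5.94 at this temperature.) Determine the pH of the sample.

pH = 8.00

From K1 = [H⁺][HCO3⁻]/[H2CO3*]:  pH = pK1 + log₁₀([HCO3⁻]/[H2CO3*])
log₁₀(115) = +2.061
pH = 5.94 + (+2.061) = 8.00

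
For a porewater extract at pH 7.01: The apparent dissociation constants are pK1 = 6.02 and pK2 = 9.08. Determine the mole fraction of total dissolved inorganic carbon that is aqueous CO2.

α₀ = 0.0921

α₀ = 1 / (1 + K1/[H⁺] + K1K2/[H⁺]²) = 1 / (1 + 10^+0.99 + 10^-1.08)
   = 1 / (1 + 9.7724 + 0.083176) = 1/10.856 = 0.09212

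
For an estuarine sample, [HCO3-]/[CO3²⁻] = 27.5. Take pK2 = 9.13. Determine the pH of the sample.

pH = 7.69

From K2 = [H⁺][CO3²⁻]/[HCO3-]:  pH = pK2 − log₁₀([HCO3-]/[CO3²⁻])
log₁₀(27.5) = +1.439
pH = 9.13 − (+1.439) = 7.69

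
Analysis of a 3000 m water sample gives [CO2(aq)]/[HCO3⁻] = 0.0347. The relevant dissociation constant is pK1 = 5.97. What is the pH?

From K1 = [H⁺][HCO3⁻]/[CO2(aq)]:  pH = pK1 − log₁₀([CO2(aq)]/[HCO3⁻])
log₁₀(0.0347) = -1.460
pH = 5.97 − (-1.460) = 7.43

pH = 7.43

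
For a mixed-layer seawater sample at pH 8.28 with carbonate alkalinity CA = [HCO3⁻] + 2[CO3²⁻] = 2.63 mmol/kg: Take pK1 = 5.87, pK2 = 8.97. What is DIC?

CA = [HCO3⁻] + 2[CO3²⁻] = (α₁ + 2α₂)·DIC
At pH 8.28: [H⁺]/K1 = 10^-2.41 = 0.0038905, K2/[H⁺] = 10^-0.69 = 0.20417
α₁ = 1/(1 + 0.0038905 + 0.20417) = 1/1.2081 = 0.8278; α₂ = α₁·K2/[H⁺] = 0.1690
α₁ + 2α₂ = 1.1658
DIC = CA / (α₁ + 2α₂) = 2.63 / 1.1658 = 2.26 mmol/kg

DIC = 2.26 mmol/kg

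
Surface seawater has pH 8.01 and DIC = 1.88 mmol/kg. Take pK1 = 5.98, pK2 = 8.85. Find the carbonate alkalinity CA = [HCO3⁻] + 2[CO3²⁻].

CA = [HCO3⁻] + 2[CO3²⁻] = (α₁ + 2α₂)·DIC
At pH 8.01: [H⁺]/K1 = 10^-2.03 = 0.0093325, K2/[H⁺] = 10^-0.84 = 0.14454
α₁ = 1/(1 + 0.0093325 + 0.14454) = 1/1.1539 = 0.8666; α₂ = α₁·K2/[H⁺] = 0.1253
α₁ + 2α₂ = 1.1172
CA = 1.1172 × 1.88 = 2.10 mmol/kg

CA = 2.10 mmol/kg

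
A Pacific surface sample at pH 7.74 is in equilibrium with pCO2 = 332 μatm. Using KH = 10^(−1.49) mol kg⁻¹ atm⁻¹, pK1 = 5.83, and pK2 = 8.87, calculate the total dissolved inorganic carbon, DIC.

[CO2*] = KH · pCO2 = 10^(−1.49) × 332×10^-6 = 1.074×10^-5 mol/kg
α₀ = 1/(1 + K1/[H⁺] + K1K2/[H⁺]²) = 1/(1 + 10^+1.91 + 10^+0.78) = 0.01132
DIC = [CO2*]/α₀ = 1.074×10^-5 / 0.01132 = 0.949 mmol/kg

DIC = 0.949 mmol/kg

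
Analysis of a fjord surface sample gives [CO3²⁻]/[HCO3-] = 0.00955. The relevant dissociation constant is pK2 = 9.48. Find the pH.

pH = 7.46

From K2 = [H⁺][CO3²⁻]/[HCO3-]:  pH = pK2 + log₁₀([CO3²⁻]/[HCO3-])
log₁₀(0.00955) = -2.020
pH = 9.48 + (-2.020) = 7.46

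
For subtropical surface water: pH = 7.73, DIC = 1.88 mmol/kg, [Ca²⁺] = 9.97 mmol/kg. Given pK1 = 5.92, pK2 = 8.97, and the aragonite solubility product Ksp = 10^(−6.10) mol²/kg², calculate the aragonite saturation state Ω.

Ω = 1.27

α₂ = 1 / (1 + [H⁺]/K2 + [H⁺]²/(K1K2)) = 1 / (1 + 10^+1.24 + 10^-0.57)
   = 1 / (1 + 17.378 + 0.26915) = 1/18.647 = 0.05363
[CO3²⁻] = α₂ × DIC = 0.05363 × 1.88 = 0.1008 mmol/kg
Ksp = 10^(−6.10) = 7.943×10^-7
Ω = [Ca²⁺][CO3²⁻]/Ksp = (9.97×10^-3)(1.008×10^-4) / 7.943×10^-7 = 1.27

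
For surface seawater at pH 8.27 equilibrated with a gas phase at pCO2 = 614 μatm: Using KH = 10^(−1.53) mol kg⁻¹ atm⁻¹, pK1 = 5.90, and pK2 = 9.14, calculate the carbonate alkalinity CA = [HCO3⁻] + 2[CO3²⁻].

CA = 5.39 mmol/kg

[CO2*] = KH · pCO2 = 10^(−1.53) × 614×10^-6 = 1.812×10^-5 mol/kg
α₀ = 1/(1 + K1/[H⁺] + K1K2/[H⁺]²) = 1/(1 + 10^+2.37 + 10^+1.50) = 0.003745
DIC = [CO2*]/α₀ = 1.812×10^-5 / 0.003745 = 4.839 mmol/kg
CA = (α₁ + 2α₂)·DIC = (0.8778 + 2×0.1184) × 4.839 = 5.39 mmol/kg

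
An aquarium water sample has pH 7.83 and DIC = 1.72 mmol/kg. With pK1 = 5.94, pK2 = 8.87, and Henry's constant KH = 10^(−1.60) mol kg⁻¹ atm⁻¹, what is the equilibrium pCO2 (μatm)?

α₀ = 1 / (1 + K1/[H⁺] + K1K2/[H⁺]²) = 1 / (1 + 10^+1.89 + 10^+0.85)
   = 1 / (1 + 77.625 + 7.0795) = 1/85.704 = 0.01167
[CO2*] = α₀ × DIC = 0.01167 × 1.72 = 0.02007 mmol/kg
pCO2 = [CO2*]/KH = 2.007×10^-5 / 2.512×10^-2 = 799 μatm

pCO2 = 799 μatm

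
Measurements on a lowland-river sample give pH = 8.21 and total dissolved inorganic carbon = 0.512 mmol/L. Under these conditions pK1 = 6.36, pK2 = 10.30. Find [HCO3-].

α₁ = 1 / (1 + [H⁺]/K1 + K2/[H⁺]) = 1 / (1 + 10^-1.85 + 10^-2.09)
   = 1 / (1 + 0.014125 + 0.0081283) = 1/1.0223 = 0.9782
[HCO3⁻] = α₁ × DIC = 0.9782 × 0.512 = 0.501 mmol/L

[HCO3⁻] = 0.501 mmol/L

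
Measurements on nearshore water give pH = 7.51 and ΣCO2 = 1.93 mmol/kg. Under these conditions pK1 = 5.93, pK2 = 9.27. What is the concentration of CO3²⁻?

α₂ = 1 / (1 + [H⁺]/K2 + [H⁺]²/(K1K2)) = 1 / (1 + 10^+1.76 + 10^+0.18)
   = 1 / (1 + 57.544 + 1.5136) = 1/60.058 = 0.01665
[CO3²⁻] = α₂ × DIC = 0.01665 × 1.93 = 0.0321 mmol/kg

[CO3²⁻] = 0.0321 mmol/kg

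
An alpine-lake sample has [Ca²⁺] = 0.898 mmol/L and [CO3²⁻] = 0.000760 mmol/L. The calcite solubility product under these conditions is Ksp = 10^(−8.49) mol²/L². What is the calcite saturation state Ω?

Ksp = 10^(−8.49) = 3.236×10^-9
Ω = [Ca²⁺][CO3²⁻]/Ksp = (0.898×10^-3)(0.000760×10^-3) / 3.236×10^-9 = 0.211

Ω = 0.211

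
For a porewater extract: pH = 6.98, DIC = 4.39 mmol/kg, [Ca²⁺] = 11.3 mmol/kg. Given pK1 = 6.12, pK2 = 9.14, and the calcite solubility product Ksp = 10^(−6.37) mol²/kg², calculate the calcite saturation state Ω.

Ω = 0.703

α₂ = 1 / (1 + [H⁺]/K2 + [H⁺]²/(K1K2)) = 1 / (1 + 10^+2.16 + 10^+1.30)
   = 1 / (1 + 144.54 + 19.953) = 1/165.50 = 0.006042
[CO3²⁻] = α₂ × DIC = 0.006042 × 4.39 = 0.02653 mmol/kg
Ksp = 10^(−6.37) = 4.266×10^-7
Ω = [Ca²⁺][CO3²⁻]/Ksp = (11.3×10^-3)(2.653×10^-5) / 4.266×10^-7 = 0.703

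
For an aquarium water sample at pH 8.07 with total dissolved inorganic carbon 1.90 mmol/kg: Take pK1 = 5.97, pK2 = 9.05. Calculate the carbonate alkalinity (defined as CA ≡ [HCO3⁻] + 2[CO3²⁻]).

CA = 2.07 mmol/kg

CA = [HCO3⁻] + 2[CO3²⁻] = (α₁ + 2α₂)·DIC
At pH 8.07: [H⁺]/K1 = 10^-2.10 = 0.0079433, K2/[H⁺] = 10^-0.98 = 0.10471
α₁ = 1/(1 + 0.0079433 + 0.10471) = 1/1.1127 = 0.8988; α₂ = α₁·K2/[H⁺] = 0.09411
α₁ + 2α₂ = 1.0870
CA = 1.0870 × 1.90 = 2.07 mmol/kg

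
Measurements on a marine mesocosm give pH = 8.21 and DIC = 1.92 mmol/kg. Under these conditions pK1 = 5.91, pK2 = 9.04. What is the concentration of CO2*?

α₀ = 1 / (1 + K1/[H⁺] + K1K2/[H⁺]²) = 1 / (1 + 10^+2.30 + 10^+1.47)
   = 1 / (1 + 199.53 + 29.512) = 1/230.04 = 0.004347
[CO2*] = α₀ × DIC = 0.004347 × 1.92 = 0.00835 mmol/kg = 8.35 μmol/kg

[CO2*] = 8.35 μmol/kg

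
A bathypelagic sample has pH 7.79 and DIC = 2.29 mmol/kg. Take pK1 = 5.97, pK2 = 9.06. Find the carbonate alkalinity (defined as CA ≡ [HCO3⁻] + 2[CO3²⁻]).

CA = [HCO3⁻] + 2[CO3²⁻] = (α₁ + 2α₂)·DIC
At pH 7.79: [H⁺]/K1 = 10^-1.82 = 0.015136, K2/[H⁺] = 10^-1.27 = 0.053703
α₁ = 1/(1 + 0.015136 + 0.053703) = 1/1.0688 = 0.9356; α₂ = α₁·K2/[H⁺] = 0.05024
α₁ + 2α₂ = 1.0361
CA = 1.0361 × 2.29 = 2.37 mmol/kg

CA = 2.37 mmol/kg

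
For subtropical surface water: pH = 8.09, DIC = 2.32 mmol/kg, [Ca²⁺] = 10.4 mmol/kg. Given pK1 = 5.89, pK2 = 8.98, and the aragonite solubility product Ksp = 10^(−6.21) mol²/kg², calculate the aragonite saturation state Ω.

α₂ = 1 / (1 + [H⁺]/K2 + [H⁺]²/(K1K2)) = 1 / (1 + 10^+0.89 + 10^-1.31)
   = 1 / (1 + 7.7625 + 0.048978) = 1/8.8114 = 0.1135
[CO3²⁻] = α₂ × DIC = 0.1135 × 2.32 = 0.2633 mmol/kg
Ksp = 10^(−6.21) = 6.166×10^-7
Ω = [Ca²⁺][CO3²⁻]/Ksp = (10.4×10^-3)(2.633×10^-4) / 6.166×10^-7 = 4.44

Ω = 4.44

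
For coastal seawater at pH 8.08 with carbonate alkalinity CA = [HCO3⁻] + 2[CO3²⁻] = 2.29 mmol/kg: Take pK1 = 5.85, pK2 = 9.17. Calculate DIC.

DIC = 2.14 mmol/kg

CA = [HCO3⁻] + 2[CO3²⁻] = (α₁ + 2α₂)·DIC
At pH 8.08: [H⁺]/K1 = 10^-2.23 = 0.0058884, K2/[H⁺] = 10^-1.09 = 0.081283
α₁ = 1/(1 + 0.0058884 + 0.081283) = 1/1.0872 = 0.9198; α₂ = α₁·K2/[H⁺] = 0.07477
α₁ + 2α₂ = 1.0693
DIC = CA / (α₁ + 2α₂) = 2.29 / 1.0693 = 2.14 mmol/kg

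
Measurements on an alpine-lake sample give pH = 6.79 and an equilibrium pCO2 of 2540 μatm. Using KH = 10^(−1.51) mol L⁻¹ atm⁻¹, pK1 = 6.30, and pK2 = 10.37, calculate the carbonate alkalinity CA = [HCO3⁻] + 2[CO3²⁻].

[CO2*] = KH · pCO2 = 10^(−1.51) × 2540×10^-6 = 7.849×10^-5 mol/L
α₀ = 1/(1 + K1/[H⁺] + K1K2/[H⁺]²) = 1/(1 + 10^+0.49 + 10^-3.09) = 0.2444
DIC = [CO2*]/α₀ = 7.849×10^-5 / 0.2444 = 0.3211 mmol/L
CA = (α₁ + 2α₂)·DIC = (0.7554 + 2×0.0001987) × 0.3211 = 0.243 mmol/L

CA = 0.243 mmol/L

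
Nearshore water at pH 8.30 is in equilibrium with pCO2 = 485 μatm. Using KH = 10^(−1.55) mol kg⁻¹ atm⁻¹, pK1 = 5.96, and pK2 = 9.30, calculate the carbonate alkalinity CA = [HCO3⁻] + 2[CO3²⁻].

[CO2*] = KH · pCO2 = 10^(−1.55) × 485×10^-6 = 1.367×10^-5 mol/kg
α₀ = 1/(1 + K1/[H⁺] + K1K2/[H⁺]²) = 1/(1 + 10^+2.34 + 10^+1.34) = 0.004138
DIC = [CO2*]/α₀ = 1.367×10^-5 / 0.004138 = 3.303 mmol/kg
CA = (α₁ + 2α₂)·DIC = (0.9053 + 2×0.09053) × 3.303 = 3.59 mmol/kg

CA = 3.59 mmol/kg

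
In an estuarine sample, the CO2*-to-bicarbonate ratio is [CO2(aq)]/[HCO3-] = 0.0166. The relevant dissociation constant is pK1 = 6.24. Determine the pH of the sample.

From K1 = [H⁺][HCO3-]/[CO2(aq)]:  pH = pK1 − log₁₀([CO2(aq)]/[HCO3-])
log₁₀(0.0166) = -1.780
pH = 6.24 − (-1.780) = 8.02

pH = 8.02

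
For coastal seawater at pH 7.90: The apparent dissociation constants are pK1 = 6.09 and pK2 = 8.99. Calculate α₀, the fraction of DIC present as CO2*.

α₀ = 0.0141

α₀ = 1 / (1 + K1/[H⁺] + K1K2/[H⁺]²) = 1 / (1 + 10^+1.81 + 10^+0.72)
   = 1 / (1 + 64.565 + 5.2481) = 1/70.813 = 0.01412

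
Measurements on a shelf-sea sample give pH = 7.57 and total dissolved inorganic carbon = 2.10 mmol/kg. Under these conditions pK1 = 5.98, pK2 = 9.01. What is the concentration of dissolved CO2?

α₀ = 1 / (1 + K1/[H⁺] + K1K2/[H⁺]²) = 1 / (1 + 10^+1.59 + 10^+0.15)
   = 1 / (1 + 38.905 + 1.4125) = 1/41.317 = 0.02420
[CO2*] = α₀ × DIC = 0.02420 × 2.10 = 0.0508 mmol/kg

[CO2*] = 0.0508 mmol/kg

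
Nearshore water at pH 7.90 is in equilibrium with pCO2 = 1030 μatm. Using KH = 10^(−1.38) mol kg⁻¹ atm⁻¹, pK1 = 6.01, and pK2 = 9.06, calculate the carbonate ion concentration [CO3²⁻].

[CO3²⁻] = 0.231 mmol/kg

[CO2*] = KH · pCO2 = 10^(−1.38) × 1030×10^-6 = 4.294×10^-5 mol/kg
α₀ = 1/(1 + K1/[H⁺] + K1K2/[H⁺]²) = 1/(1 + 10^+1.89 + 10^+0.73) = 0.01191
DIC = [CO2*]/α₀ = 4.294×10^-5 / 0.01191 = 3.607 mmol/kg
[CO3²⁻] = α₂·DIC; α₂ = 0.06394, so [CO3²⁻] = 0.06394 × 3.607 = 0.231 mmol/kg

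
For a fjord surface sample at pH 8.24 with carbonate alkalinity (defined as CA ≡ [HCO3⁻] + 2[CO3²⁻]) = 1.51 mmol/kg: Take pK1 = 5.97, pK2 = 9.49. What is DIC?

DIC = 1.44 mmol/kg

CA = [HCO3⁻] + 2[CO3²⁻] = (α₁ + 2α₂)·DIC
At pH 8.24: [H⁺]/K1 = 10^-2.27 = 0.0053703, K2/[H⁺] = 10^-1.25 = 0.056234
α₁ = 1/(1 + 0.0053703 + 0.056234) = 1/1.0616 = 0.9420; α₂ = α₁·K2/[H⁺] = 0.05297
α₁ + 2α₂ = 1.0479
DIC = CA / (α₁ + 2α₂) = 1.51 / 1.0479 = 1.44 mmol/kg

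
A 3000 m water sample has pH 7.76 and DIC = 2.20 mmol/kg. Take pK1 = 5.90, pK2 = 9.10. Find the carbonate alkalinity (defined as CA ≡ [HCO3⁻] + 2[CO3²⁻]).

CA = [HCO3⁻] + 2[CO3²⁻] = (α₁ + 2α₂)·DIC
At pH 7.76: [H⁺]/K1 = 10^-1.86 = 0.013804, K2/[H⁺] = 10^-1.34 = 0.045709
α₁ = 1/(1 + 0.013804 + 0.045709) = 1/1.0595 = 0.9438; α₂ = α₁·K2/[H⁺] = 0.04314
α₁ + 2α₂ = 1.0301
CA = 1.0301 × 2.20 = 2.27 mmol/kg

CA = 2.27 mmol/kg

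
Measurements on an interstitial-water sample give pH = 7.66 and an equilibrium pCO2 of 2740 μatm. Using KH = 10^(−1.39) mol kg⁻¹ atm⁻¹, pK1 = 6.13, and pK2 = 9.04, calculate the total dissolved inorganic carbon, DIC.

DIC = 4.05 mmol/kg

[CO2*] = KH · pCO2 = 10^(−1.39) × 2740×10^-6 = 1.116×10^-4 mol/kg
α₀ = 1/(1 + K1/[H⁺] + K1K2/[H⁺]²) = 1/(1 + 10^+1.53 + 10^+0.15) = 0.02755
DIC = [CO2*]/α₀ = 1.116×10^-4 / 0.02755 = 4.05 mmol/kg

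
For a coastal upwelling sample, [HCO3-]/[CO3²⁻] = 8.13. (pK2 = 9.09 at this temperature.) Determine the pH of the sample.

pH = 8.18

From K2 = [H⁺][CO3²⁻]/[HCO3-]:  pH = pK2 − log₁₀([HCO3-]/[CO3²⁻])
log₁₀(8.13) = +0.910
pH = 9.09 − (+0.910) = 8.18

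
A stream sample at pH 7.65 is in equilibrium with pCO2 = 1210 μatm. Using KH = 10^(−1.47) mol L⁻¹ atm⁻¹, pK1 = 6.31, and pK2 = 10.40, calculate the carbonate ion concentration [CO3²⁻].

[CO3²⁻] = 1.60 μmol/L

[CO2*] = KH · pCO2 = 10^(−1.47) × 1210×10^-6 = 4.100×10^-5 mol/L
α₀ = 1/(1 + K1/[H⁺] + K1K2/[H⁺]²) = 1/(1 + 10^+1.34 + 10^-1.41) = 0.04364
DIC = [CO2*]/α₀ = 4.100×10^-5 / 0.04364 = 0.9396 mmol/L
[CO3²⁻] = α₂·DIC; α₂ = 0.001698, so [CO3²⁻] = 0.001698 × 0.9396 = 0.00160 mmol/L = 1.60 μmol/L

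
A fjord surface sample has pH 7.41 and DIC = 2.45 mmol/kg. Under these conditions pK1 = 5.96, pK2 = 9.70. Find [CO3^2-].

α₂ = 1 / (1 + [H⁺]/K2 + [H⁺]²/(K1K2)) = 1 / (1 + 10^+2.29 + 10^+0.84)
   = 1 / (1 + 194.98 + 6.9183) = 1/202.90 = 0.004928
[CO3²⁻] = α₂ × DIC = 0.004928 × 2.45 = 0.0121 mmol/kg = 12.1 μmol/kg

[CO3²⁻] = 12.1 μmol/kg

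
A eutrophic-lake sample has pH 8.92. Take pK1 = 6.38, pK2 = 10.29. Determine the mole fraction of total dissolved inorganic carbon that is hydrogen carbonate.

α₁ = 0.956

α₁ = 1 / (1 + [H⁺]/K1 + K2/[H⁺]) = 1 / (1 + 10^-2.54 + 10^-1.37)
   = 1 / (1 + 0.0028840 + 0.042658) = 1/1.0455 = 0.9564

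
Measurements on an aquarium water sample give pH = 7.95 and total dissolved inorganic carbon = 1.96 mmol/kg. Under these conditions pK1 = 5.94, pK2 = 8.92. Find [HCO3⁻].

[HCO3⁻] = 1.75 mmol/kg

α₁ = 1 / (1 + [H⁺]/K1 + K2/[H⁺]) = 1 / (1 + 10^-2.01 + 10^-0.97)
   = 1 / (1 + 0.0097724 + 0.10715) = 1/1.1169 = 0.8953
[HCO3⁻] = α₁ × DIC = 0.8953 × 1.96 = 1.75 mmol/kg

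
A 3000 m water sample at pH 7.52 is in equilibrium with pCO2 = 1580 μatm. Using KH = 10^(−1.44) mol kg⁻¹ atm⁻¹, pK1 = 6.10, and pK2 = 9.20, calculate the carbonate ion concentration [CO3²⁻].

[CO3²⁻] = 0.0315 mmol/kg

[CO2*] = KH · pCO2 = 10^(−1.44) × 1580×10^-6 = 5.737×10^-5 mol/kg
α₀ = 1/(1 + K1/[H⁺] + K1K2/[H⁺]²) = 1/(1 + 10^+1.42 + 10^-0.26) = 0.03590
DIC = [CO2*]/α₀ = 5.737×10^-5 / 0.03590 = 1.598 mmol/kg
[CO3²⁻] = α₂·DIC; α₂ = 0.01973, so [CO3²⁻] = 0.01973 × 1.598 = 0.0315 mmol/kg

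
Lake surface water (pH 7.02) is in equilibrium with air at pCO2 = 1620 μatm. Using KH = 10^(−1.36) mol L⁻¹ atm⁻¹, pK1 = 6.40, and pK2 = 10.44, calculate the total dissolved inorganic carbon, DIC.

DIC = 0.366 mmol/L

[CO2*] = KH · pCO2 = 10^(−1.36) × 1620×10^-6 = 7.072×10^-5 mol/L
α₀ = 1/(1 + K1/[H⁺] + K1K2/[H⁺]²) = 1/(1 + 10^+0.62 + 10^-2.80) = 0.1934
DIC = [CO2*]/α₀ = 7.072×10^-5 / 0.1934 = 0.366 mmol/L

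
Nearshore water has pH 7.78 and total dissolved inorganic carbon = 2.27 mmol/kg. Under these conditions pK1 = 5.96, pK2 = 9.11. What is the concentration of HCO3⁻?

α₁ = 1 / (1 + [H⁺]/K1 + K2/[H⁺]) = 1 / (1 + 10^-1.82 + 10^-1.33)
   = 1 / (1 + 0.015136 + 0.046774) = 1/1.0619 = 0.9417
[HCO3⁻] = α₁ × DIC = 0.9417 × 2.27 = 2.14 mmol/kg

[HCO3⁻] = 2.14 mmol/kg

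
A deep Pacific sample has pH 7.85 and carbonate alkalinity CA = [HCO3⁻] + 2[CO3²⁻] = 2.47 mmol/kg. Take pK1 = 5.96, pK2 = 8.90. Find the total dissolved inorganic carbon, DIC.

CA = [HCO3⁻] + 2[CO3²⁻] = (α₁ + 2α₂)·DIC
At pH 7.85: [H⁺]/K1 = 10^-1.89 = 0.012882, K2/[H⁺] = 10^-1.05 = 0.089125
α₁ = 1/(1 + 0.012882 + 0.089125) = 1/1.1020 = 0.9074; α₂ = α₁·K2/[H⁺] = 0.08088
α₁ + 2α₂ = 1.0692
DIC = CA / (α₁ + 2α₂) = 2.47 / 1.0692 = 2.31 mmol/kg

DIC = 2.31 mmol/kg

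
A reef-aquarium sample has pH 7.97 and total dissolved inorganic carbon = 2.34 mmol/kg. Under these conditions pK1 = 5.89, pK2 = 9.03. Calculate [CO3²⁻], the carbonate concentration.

[CO3²⁻] = 0.186 mmol/kg

α₂ = 1 / (1 + [H⁺]/K2 + [H⁺]²/(K1K2)) = 1 / (1 + 10^+1.06 + 10^-1.02)
   = 1 / (1 + 11.482 + 0.095499) = 1/12.577 = 0.07951
[CO3²⁻] = α₂ × DIC = 0.07951 × 2.34 = 0.186 mmol/kg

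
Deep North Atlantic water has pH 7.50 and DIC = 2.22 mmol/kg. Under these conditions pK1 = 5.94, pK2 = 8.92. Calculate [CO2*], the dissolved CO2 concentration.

[CO2*] = 0.0574 mmol/kg

α₀ = 1 / (1 + K1/[H⁺] + K1K2/[H⁺]²) = 1 / (1 + 10^+1.56 + 10^+0.14)
   = 1 / (1 + 36.308 + 1.3804) = 1/38.688 = 0.02585
[CO2*] = α₀ × DIC = 0.02585 × 2.22 = 0.0574 mmol/kg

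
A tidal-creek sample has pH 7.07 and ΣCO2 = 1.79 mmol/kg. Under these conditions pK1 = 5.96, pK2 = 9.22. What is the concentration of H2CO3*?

[CO2*] = 0.128 mmol/kg

α₀ = 1 / (1 + K1/[H⁺] + K1K2/[H⁺]²) = 1 / (1 + 10^+1.11 + 10^-1.04)
   = 1 / (1 + 12.882 + 0.091201) = 1/13.974 = 0.07156
[CO2*] = α₀ × DIC = 0.07156 × 1.79 = 0.128 mmol/kg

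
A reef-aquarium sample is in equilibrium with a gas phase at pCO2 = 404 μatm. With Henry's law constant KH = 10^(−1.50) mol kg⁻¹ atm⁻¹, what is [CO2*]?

[CO2*] = 12.8 μmol/kg

KH = 10^(−1.50) = 3.162×10^-2 mol kg⁻¹ atm⁻¹
[CO2*] = KH · pCO2 = 3.162×10^-2 × 404×10^-6 atm = 1.28×10^-5 mol/kg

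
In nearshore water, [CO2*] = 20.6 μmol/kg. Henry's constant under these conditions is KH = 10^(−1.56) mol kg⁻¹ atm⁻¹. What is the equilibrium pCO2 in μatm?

KH = 10^(−1.56) = 2.754×10^-2 mol kg⁻¹ atm⁻¹
pCO2 = [CO2*]/KH = 20.6×10^-6 / 2.754×10^-2 = 7.48×10^-4 atm = 748 μatm

pCO2 = 748 μatm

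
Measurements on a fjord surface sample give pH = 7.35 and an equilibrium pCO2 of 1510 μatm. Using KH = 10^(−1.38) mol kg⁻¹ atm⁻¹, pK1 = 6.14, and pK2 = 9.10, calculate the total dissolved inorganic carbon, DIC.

DIC = 1.10 mmol/kg

[CO2*] = KH · pCO2 = 10^(−1.38) × 1510×10^-6 = 6.295×10^-5 mol/kg
α₀ = 1/(1 + K1/[H⁺] + K1K2/[H⁺]²) = 1/(1 + 10^+1.21 + 10^-0.54) = 0.05712
DIC = [CO2*]/α₀ = 6.295×10^-5 / 0.05712 = 1.10 mmol/kg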